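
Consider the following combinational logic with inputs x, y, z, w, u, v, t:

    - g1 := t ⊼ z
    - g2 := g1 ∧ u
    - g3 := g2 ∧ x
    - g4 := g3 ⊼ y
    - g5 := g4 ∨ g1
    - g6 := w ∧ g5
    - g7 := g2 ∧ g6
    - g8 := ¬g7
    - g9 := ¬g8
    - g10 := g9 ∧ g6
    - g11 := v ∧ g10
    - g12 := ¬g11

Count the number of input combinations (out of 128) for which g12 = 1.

g12 = ¬g11 must be 1, so g11 = 0.
g11 = v ∧ g10 must be 0, so at least one of v, g10 is 0.
Enumerating the 128 input combinations, 116 give g12 = 1 and 12 give g12 = 0.

116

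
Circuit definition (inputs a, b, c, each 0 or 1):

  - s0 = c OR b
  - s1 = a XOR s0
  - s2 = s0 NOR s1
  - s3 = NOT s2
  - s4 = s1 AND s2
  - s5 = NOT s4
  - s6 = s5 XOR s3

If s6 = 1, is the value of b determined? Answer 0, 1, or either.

0

s6 = s5 XOR s3 must be 1, so s5 and s3 differ.
Every assignment with s6 = 1 has b = 0; there are 1 such assignment(s).
  a=0, b=0, c=0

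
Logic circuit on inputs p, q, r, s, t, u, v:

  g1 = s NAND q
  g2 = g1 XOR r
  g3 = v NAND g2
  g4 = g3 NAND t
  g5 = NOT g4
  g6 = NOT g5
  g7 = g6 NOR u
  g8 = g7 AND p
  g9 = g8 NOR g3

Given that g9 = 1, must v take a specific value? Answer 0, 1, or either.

g9 = g8 NOR g3 must be 1, so both g8 = 0 and g3 = 0.
g8 = g7 AND p must be 0, so at least one of g7, p is 0.
Every assignment with g9 = 1 has v = 1; there are 32 such assignment(s).

1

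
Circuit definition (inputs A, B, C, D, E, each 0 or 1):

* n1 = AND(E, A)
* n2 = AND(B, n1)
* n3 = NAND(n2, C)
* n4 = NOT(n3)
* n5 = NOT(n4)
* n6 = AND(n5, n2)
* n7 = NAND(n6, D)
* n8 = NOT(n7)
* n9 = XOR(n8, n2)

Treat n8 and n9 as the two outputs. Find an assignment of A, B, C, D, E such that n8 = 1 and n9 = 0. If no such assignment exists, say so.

A=1 B=1 C=0 D=1 E=1

Check with A=1 B=1 C=0 D=1 E=1:
n1 = AND(E, A) = AND(1, 1) = 1
n2 = AND(B, n1) = AND(1, 1) = 1
n3 = NAND(n2, C) = NAND(1, 0) = 1
n4 = NOT(n3) = NOT 1 = 0
n5 = NOT(n4) = NOT 0 = 1
n6 = AND(n5, n2) = AND(1, 1) = 1
n7 = NAND(n6, D) = NAND(1, 1) = 0
n8 = NOT(n7) = NOT 0 = 1
n9 = XOR(n8, n2) = XOR(1, 1) = 0
So n8 = 1 and n9 = 0.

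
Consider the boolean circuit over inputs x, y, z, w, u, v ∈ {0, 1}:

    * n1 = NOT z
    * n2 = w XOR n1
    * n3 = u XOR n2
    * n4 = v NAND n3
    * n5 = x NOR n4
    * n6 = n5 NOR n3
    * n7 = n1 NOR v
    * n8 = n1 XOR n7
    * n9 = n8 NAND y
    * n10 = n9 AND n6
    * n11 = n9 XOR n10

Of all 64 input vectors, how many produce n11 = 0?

44

n11 = n9 XOR n10 must be 0, so n9 and n10 are equal.
Enumerating the 64 input combinations, 44 give n11 = 0 and 20 give n11 = 1.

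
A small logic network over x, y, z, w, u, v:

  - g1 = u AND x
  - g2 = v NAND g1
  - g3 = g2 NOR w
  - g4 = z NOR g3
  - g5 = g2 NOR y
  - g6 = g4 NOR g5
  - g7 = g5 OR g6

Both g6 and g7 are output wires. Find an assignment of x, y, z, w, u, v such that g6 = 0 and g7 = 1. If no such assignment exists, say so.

Check with x=1 y=0 z=0 w=0 u=1 v=1:
g1 = u AND x = 1 AND 1 = 1
g2 = v NAND g1 = 1 NAND 1 = 0
g3 = g2 NOR w = 0 NOR 0 = 1
g4 = z NOR g3 = 0 NOR 1 = 0
g5 = g2 NOR y = 0 NOR 0 = 1
g6 = g4 NOR g5 = 0 NOR 1 = 0
g7 = g5 OR g6 = 1 OR 0 = 1
So g6 = 0 and g7 = 1.

x=1 y=0 z=0 w=0 u=1 v=1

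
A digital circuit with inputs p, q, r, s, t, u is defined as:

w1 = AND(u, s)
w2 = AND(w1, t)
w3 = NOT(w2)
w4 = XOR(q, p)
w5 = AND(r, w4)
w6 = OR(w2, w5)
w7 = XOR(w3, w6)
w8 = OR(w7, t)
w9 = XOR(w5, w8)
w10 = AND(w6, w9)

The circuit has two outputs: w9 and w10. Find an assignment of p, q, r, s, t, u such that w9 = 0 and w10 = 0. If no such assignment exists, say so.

p=0, q=1, r=1, s=1, t=1, u=0

Check with p=0, q=1, r=1, s=1, t=1, u=0:
w1 = AND(u, s) = AND(0, 1) = 0
w2 = AND(w1, t) = AND(0, 1) = 0
w3 = NOT(w2) = NOT 0 = 1
w4 = XOR(q, p) = XOR(1, 0) = 1
w5 = AND(r, w4) = AND(1, 1) = 1
w6 = OR(w2, w5) = OR(0, 1) = 1
w7 = XOR(w3, w6) = XOR(1, 1) = 0
w8 = OR(w7, t) = OR(0, 1) = 1
w9 = XOR(w5, w8) = XOR(1, 1) = 0
w10 = AND(w6, w9) = AND(1, 0) = 0
So w9 = 0 and w10 = 0.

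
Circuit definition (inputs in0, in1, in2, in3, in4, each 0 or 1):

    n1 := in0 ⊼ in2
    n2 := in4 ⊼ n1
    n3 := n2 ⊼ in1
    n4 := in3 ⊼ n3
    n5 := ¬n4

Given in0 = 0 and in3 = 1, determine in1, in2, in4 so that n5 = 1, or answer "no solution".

n5 = ¬n4 must be 1, so n4 = 0.
n4 = in3 ⊼ n3 must be 0, so both in3 = 1 and n3 = 1.
Check with in0 = 0 and in3 = 1 and in1=1, in2=1, in4=1:
n1 = in0 ⊼ in2 = 0 ⊼ 1 = 1
n2 = in4 ⊼ n1 = 1 ⊼ 1 = 0
n3 = n2 ⊼ in1 = 0 ⊼ 1 = 1
n4 = in3 ⊼ n3 = 1 ⊼ 1 = 0
n5 = ¬n4 = ¬0 = 1
So n5 = 1.

in1=1, in2=1, in4=1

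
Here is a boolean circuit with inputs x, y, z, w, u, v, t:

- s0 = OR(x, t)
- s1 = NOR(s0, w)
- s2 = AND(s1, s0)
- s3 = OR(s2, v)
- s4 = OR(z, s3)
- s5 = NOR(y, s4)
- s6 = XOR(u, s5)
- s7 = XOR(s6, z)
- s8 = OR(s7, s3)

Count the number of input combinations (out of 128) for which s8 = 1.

s8 = OR(s7, s3) must be 1, so at least one of s7, s3 is 1.
Enumerating the 128 input combinations, 96 give s8 = 1 and 32 give s8 = 0.

96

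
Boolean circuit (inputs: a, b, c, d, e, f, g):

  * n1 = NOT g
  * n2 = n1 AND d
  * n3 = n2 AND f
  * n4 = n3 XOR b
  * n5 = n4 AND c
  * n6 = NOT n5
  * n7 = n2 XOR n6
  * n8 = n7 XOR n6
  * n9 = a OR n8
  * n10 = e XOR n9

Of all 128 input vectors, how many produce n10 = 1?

n10 = e XOR n9 must be 1, so e and n9 differ.
Enumerating the 128 input combinations, 64 give n10 = 1 and 64 give n10 = 0.

64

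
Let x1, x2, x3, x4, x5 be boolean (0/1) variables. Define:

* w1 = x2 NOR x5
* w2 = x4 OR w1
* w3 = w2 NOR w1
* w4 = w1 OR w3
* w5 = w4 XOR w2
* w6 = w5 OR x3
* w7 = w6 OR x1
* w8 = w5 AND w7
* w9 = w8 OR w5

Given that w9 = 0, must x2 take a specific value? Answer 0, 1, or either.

0

w9 = w8 OR w5 must be 0, so both w8 = 0 and w5 = 0.
w8 = w5 AND w7 must be 0, so at least one of w5, w7 is 0.
w5 = w4 XOR w2 must be 0, so w4 and w2 are equal.
Every assignment with w9 = 0 has x2 = 0; there are 8 such assignment(s).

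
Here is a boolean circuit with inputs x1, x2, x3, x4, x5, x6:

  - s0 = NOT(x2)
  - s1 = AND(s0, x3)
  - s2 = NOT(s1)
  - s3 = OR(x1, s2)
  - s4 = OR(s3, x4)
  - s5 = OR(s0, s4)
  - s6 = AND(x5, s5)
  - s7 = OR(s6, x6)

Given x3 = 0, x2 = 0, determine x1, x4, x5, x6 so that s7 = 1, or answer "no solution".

x1=1, x4=0, x5=1, x6=1

Check with x3 = 0, x2 = 0 and x1=1, x4=0, x5=1, x6=1:
s0 = NOT(x2) = NOT 0 = 1
s1 = AND(s0, x3) = AND(1, 0) = 0
s2 = NOT(s1) = NOT 0 = 1
s3 = OR(x1, s2) = OR(1, 1) = 1
s4 = OR(s3, x4) = OR(1, 0) = 1
s5 = OR(s0, s4) = OR(1, 1) = 1
s6 = AND(x5, s5) = AND(1, 1) = 1
s7 = OR(s6, x6) = OR(1, 1) = 1
So s7 = 1.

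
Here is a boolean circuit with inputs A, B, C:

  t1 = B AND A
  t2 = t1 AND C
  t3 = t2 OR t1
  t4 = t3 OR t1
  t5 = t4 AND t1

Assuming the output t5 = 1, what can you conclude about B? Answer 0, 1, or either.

1

t5 = t4 AND t1 must be 1, so both t4 = 1 and t1 = 1.
t4 = t3 OR t1 must be 1, so at least one of t3, t1 is 1.
t1 = B AND A must be 1, so both B = 1 and A = 1.
Every assignment with t5 = 1 has B = 1; there are 2 such assignment(s).
  A=1, B=1, C=0
  A=1, B=1, C=1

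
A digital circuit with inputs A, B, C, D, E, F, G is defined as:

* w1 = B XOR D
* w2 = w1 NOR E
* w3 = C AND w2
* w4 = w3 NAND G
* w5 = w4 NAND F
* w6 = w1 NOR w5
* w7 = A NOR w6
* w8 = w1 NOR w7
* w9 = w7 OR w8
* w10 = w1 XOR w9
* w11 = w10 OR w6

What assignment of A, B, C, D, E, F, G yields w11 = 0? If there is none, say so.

w11 = w10 OR w6 must be 0, so both w10 = 0 and w6 = 0.
w10 = w1 XOR w9 must be 0, so w1 and w9 are equal.
w6 = w1 NOR w5 must be 0, so at least one of w1, w5 is 1.
Check with A=0, B=0, C=1, D=1, E=1, F=1, G=0:
w1 = B XOR D = 0 XOR 1 = 1
w2 = w1 NOR E = 1 NOR 1 = 0
w3 = C AND w2 = 1 AND 0 = 0
w4 = w3 NAND G = 0 NAND 0 = 1
w5 = w4 NAND F = 1 NAND 1 = 0
w6 = w1 NOR w5 = 1 NOR 0 = 0
w7 = A NOR w6 = 0 NOR 0 = 1
w8 = w1 NOR w7 = 1 NOR 1 = 0
w9 = w7 OR w8 = 1 OR 0 = 1
w10 = w1 XOR w9 = 1 XOR 1 = 0
w11 = w10 OR w6 = 0 OR 0 = 0
So w11 = 0 as required.

A=0, B=0, C=1, D=1, E=1, F=1, G=0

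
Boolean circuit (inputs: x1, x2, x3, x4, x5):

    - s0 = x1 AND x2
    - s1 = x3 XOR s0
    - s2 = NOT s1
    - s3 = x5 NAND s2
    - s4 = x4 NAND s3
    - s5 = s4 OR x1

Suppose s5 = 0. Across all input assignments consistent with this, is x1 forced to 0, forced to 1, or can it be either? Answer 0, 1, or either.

0

s5 = s4 OR x1 must be 0, so both s4 = 0 and x1 = 0.
s4 = x4 NAND s3 must be 0, so both x4 = 1 and s3 = 1.
Every assignment with s5 = 0 has x1 = 0; there are 6 such assignment(s).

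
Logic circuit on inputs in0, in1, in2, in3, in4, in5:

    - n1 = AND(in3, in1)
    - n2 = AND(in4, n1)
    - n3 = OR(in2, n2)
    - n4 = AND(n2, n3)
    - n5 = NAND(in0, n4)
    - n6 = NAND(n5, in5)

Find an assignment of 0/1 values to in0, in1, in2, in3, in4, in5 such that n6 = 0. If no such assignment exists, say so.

in0=0, in1=1, in2=0, in3=0, in4=1, in5=1

n6 = NAND(n5, in5) must be 0, so both n5 = 1 and in5 = 1.
Check with in0=0, in1=1, in2=0, in3=0, in4=1, in5=1:
n1 = AND(in3, in1) = AND(0, 1) = 0
n2 = AND(in4, n1) = AND(1, 0) = 0
n3 = OR(in2, n2) = OR(0, 0) = 0
n4 = AND(n2, n3) = AND(0, 0) = 0
n5 = NAND(in0, n4) = NAND(0, 0) = 1
n6 = NAND(n5, in5) = NAND(1, 1) = 0
So n6 = 0 as required.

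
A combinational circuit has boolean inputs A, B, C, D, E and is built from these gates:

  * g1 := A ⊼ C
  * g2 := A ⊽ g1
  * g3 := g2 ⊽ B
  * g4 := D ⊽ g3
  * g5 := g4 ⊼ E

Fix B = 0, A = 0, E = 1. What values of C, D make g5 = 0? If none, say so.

no solution exists

With B = 0, A = 0, E = 1 fixed, none of the 4 settings of C, D give g5 = 0.
For example, with C=0, D=1:
g1 = A ⊼ C = 0 ⊼ 0 = 1
g2 = A ⊽ g1 = 0 ⊽ 1 = 0
g3 = g2 ⊽ B = 0 ⊽ 0 = 1
g4 = D ⊽ g3 = 1 ⊽ 1 = 0
g5 = g4 ⊼ E = 0 ⊼ 1 = 1
giving g5 = 1 ≠ 0.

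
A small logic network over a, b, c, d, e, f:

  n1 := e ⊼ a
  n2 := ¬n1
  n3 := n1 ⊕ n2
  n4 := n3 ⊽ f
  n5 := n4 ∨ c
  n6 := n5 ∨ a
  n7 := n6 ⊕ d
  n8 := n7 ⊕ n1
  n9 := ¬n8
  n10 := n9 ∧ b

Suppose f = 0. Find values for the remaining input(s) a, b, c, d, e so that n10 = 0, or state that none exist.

n10 = n9 ∧ b must be 0, so at least one of n9, b is 0.
Check with f = 0 and a=1, b=1, c=1, d=1, e=0:
n1 = e ⊼ a = 0 ⊼ 1 = 1
n2 = ¬n1 = ¬1 = 0
n3 = n1 ⊕ n2 = 1 ⊕ 0 = 1
n4 = n3 ⊽ f = 1 ⊽ 0 = 0
n5 = n4 ∨ c = 0 ∨ 1 = 1
n6 = n5 ∨ a = 1 ∨ 1 = 1
n7 = n6 ⊕ d = 1 ⊕ 1 = 0
n8 = n7 ⊕ n1 = 0 ⊕ 1 = 1
n9 = ¬n8 = ¬1 = 0
n10 = n9 ∧ b = 0 ∧ 1 = 0
So n10 = 0.

a=1 b=1 c=1 d=1 e=0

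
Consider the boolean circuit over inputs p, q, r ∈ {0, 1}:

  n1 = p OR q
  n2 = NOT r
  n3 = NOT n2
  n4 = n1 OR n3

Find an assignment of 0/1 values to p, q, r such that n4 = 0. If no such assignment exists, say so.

p=0 q=0 r=0

n4 = n1 OR n3 must be 0, so both n1 = 0 and n3 = 0.
n1 = p OR q must be 0, so both p = 0 and q = 0.
Check with p=0 q=0 r=0:
n1 = p OR q = 0 OR 0 = 0
n2 = NOT r = NOT 0 = 1
n3 = NOT n2 = NOT 1 = 0
n4 = n1 OR n3 = 0 OR 0 = 0
So n4 = 0 as required.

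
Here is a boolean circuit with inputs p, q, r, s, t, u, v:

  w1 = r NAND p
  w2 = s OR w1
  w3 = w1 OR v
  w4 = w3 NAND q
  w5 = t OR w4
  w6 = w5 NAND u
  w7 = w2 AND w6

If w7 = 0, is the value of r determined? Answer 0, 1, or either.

Both values of r occur among assignments with w7 = 0:
  r=0: p=0, q=0, r=0, s=0, t=0, u=1, v=0
  r=1: p=0, q=0, r=1, s=0, t=0, u=1, v=0

either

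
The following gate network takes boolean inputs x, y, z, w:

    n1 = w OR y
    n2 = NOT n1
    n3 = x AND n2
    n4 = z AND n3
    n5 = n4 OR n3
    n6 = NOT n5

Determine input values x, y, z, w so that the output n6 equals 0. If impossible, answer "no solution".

x=1 y=0 z=0 w=0

n6 = NOT n5 must be 0, so n5 = 1.
Check with x=1 y=0 z=0 w=0:
n1 = w OR y = 0 OR 0 = 0
n2 = NOT n1 = NOT 0 = 1
n3 = x AND n2 = 1 AND 1 = 1
n4 = z AND n3 = 0 AND 1 = 0
n5 = n4 OR n3 = 0 OR 1 = 1
n6 = NOT n5 = NOT 1 = 0
So n6 = 0 as required.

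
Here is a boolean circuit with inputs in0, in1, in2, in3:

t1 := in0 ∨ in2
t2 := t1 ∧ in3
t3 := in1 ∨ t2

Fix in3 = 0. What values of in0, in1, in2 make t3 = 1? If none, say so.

t3 = in1 ∨ t2 must be 1, so at least one of in1, t2 is 1.
Check with in3 = 0 and in0=0, in1=1, in2=0:
t1 = in0 ∨ in2 = 0 ∨ 0 = 0
t2 = t1 ∧ in3 = 0 ∧ 0 = 0
t3 = in1 ∨ t2 = 1 ∨ 0 = 1
So t3 = 1.

in0=0, in1=1, in2=0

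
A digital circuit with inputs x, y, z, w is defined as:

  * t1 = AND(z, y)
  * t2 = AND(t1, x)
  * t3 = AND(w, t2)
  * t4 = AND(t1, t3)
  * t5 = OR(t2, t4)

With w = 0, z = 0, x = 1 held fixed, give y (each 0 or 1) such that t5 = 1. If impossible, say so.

With w = 0, z = 0, x = 1 fixed, none of the 2 settings of y give t5 = 1.
For example, with y=0:
t1 = AND(z, y) = AND(0, 0) = 0
t2 = AND(t1, x) = AND(0, 1) = 0
t3 = AND(w, t2) = AND(0, 0) = 0
t4 = AND(t1, t3) = AND(0, 0) = 0
t5 = OR(t2, t4) = OR(0, 0) = 0
giving t5 = 0 ≠ 1.

no solution exists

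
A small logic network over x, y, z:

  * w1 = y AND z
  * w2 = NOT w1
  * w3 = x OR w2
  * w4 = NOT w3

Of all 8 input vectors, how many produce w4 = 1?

w4 = NOT w3 must be 1, so w3 = 0.
Enumerating the 8 input combinations, 1 give w4 = 1 and 7 give w4 = 0.

1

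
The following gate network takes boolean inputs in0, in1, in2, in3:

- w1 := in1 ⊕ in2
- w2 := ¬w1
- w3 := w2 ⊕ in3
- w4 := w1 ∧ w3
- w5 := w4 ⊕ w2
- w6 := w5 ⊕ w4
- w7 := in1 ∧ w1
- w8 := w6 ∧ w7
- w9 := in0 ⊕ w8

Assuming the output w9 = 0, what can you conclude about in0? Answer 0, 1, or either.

0

w9 = in0 ⊕ w8 must be 0, so in0 and w8 are equal.
Every assignment with w9 = 0 has in0 = 0; there are 8 such assignment(s).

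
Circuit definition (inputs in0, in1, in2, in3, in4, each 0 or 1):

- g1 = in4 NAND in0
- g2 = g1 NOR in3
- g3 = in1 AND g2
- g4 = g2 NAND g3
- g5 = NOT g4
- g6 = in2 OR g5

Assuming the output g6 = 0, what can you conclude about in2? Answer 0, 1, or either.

0

g6 = in2 OR g5 must be 0, so both in2 = 0 and g5 = 0.
g5 = NOT g4 must be 0, so g4 = 1.
g4 = g2 NAND g3 must be 1, so at least one of g2, g3 is 0.
Every assignment with g6 = 0 has in2 = 0; there are 15 such assignment(s).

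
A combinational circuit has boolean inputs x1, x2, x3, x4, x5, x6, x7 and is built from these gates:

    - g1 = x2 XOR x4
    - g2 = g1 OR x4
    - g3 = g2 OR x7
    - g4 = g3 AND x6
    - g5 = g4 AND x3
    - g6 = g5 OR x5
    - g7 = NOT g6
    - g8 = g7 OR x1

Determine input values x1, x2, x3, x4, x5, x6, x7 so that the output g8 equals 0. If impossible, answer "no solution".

g8 = g7 OR x1 must be 0, so both g7 = 0 and x1 = 0.
g7 = NOT g6 must be 0, so g6 = 1.
Check with x1=0, x2=0, x3=0, x4=0, x5=1, x6=0, x7=0:
g1 = x2 XOR x4 = 0 XOR 0 = 0
g2 = g1 OR x4 = 0 OR 0 = 0
g3 = g2 OR x7 = 0 OR 0 = 0
g4 = g3 AND x6 = 0 AND 0 = 0
g5 = g4 AND x3 = 0 AND 0 = 0
g6 = g5 OR x5 = 0 OR 1 = 1
g7 = NOT g6 = NOT 1 = 0
g8 = g7 OR x1 = 0 OR 0 = 0
So g8 = 0 as required.

x1=0, x2=0, x3=0, x4=0, x5=1, x6=0, x7=0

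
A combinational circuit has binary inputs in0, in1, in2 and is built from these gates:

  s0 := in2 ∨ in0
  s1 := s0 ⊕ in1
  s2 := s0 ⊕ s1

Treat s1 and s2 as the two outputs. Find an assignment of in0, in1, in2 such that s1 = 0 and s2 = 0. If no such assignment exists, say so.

in0=0 in1=0 in2=0

Check with in0=0 in1=0 in2=0:
s0 = in2 ∨ in0 = 0 ∨ 0 = 0
s1 = s0 ⊕ in1 = 0 ⊕ 0 = 0
s2 = s0 ⊕ s1 = 0 ⊕ 0 = 0
So s1 = 0 and s2 = 0.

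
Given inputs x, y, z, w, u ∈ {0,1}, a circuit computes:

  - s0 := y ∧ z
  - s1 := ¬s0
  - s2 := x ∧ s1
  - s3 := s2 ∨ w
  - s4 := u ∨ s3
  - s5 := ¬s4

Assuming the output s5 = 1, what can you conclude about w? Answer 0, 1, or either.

s5 = ¬s4 must be 1, so s4 = 0.
s4 = u ∨ s3 must be 0, so both u = 0 and s3 = 0.
Every assignment with s5 = 1 has w = 0; there are 5 such assignment(s).

0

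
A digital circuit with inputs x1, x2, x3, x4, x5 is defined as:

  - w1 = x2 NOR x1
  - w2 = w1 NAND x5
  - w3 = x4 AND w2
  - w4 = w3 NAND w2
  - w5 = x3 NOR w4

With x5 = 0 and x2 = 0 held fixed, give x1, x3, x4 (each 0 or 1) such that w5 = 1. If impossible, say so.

w5 = x3 NOR w4 must be 1, so both x3 = 0 and w4 = 0.
Check with x5 = 0 and x2 = 0 and x1=0, x3=0, x4=1:
w1 = x2 NOR x1 = 0 NOR 0 = 1
w2 = w1 NAND x5 = 1 NAND 0 = 1
w3 = x4 AND w2 = 1 AND 1 = 1
w4 = w3 NAND w2 = 1 NAND 1 = 0
w5 = x3 NOR w4 = 0 NOR 0 = 1
So w5 = 1.

x1=0, x3=0, x4=1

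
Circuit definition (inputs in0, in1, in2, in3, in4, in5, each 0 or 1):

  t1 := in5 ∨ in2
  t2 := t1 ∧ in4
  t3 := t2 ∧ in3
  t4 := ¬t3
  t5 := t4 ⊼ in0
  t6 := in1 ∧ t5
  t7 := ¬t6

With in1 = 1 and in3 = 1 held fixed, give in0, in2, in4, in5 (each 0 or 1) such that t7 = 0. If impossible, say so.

in0=0, in2=0, in4=0, in5=1

Check with in1 = 1 and in3 = 1 and in0=0, in2=0, in4=0, in5=1:
t1 = in5 ∨ in2 = 1 ∨ 0 = 1
t2 = t1 ∧ in4 = 1 ∧ 0 = 0
t3 = t2 ∧ in3 = 0 ∧ 1 = 0
t4 = ¬t3 = ¬0 = 1
t5 = t4 ⊼ in0 = 1 ⊼ 0 = 1
t6 = in1 ∧ t5 = 1 ∧ 1 = 1
t7 = ¬t6 = ¬1 = 0
So t7 = 0.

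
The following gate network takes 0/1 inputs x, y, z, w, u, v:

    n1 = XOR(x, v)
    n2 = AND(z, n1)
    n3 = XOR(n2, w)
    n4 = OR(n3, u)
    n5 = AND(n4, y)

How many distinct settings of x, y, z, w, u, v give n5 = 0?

40

n5 = AND(n4, y) must be 0, so at least one of n4, y is 0.
Enumerating the 64 input combinations, 40 give n5 = 0 and 24 give n5 = 1.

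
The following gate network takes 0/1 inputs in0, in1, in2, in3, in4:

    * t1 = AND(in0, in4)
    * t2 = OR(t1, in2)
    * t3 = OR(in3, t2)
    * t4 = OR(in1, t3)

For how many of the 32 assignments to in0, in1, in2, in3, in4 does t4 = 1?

29

t4 = OR(in1, t3) must be 1, so at least one of in1, t3 is 1.
Enumerating the 32 input combinations, 29 give t4 = 1 and 3 give t4 = 0.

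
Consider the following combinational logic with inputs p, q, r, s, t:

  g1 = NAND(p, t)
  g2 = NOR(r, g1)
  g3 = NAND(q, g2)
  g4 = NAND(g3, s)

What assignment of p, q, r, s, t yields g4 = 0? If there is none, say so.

g4 = NAND(g3, s) must be 0, so both g3 = 1 and s = 1.
g3 = NAND(q, g2) must be 1, so at least one of q, g2 is 0.
Check with p=0, q=0, r=0, s=1, t=1:
g1 = NAND(p, t) = NAND(0, 1) = 1
g2 = NOR(r, g1) = NOR(0, 1) = 0
g3 = NAND(q, g2) = NAND(0, 0) = 1
g4 = NAND(g3, s) = NAND(1, 1) = 0
So g4 = 0 as required.

p=0, q=0, r=0, s=1, t=1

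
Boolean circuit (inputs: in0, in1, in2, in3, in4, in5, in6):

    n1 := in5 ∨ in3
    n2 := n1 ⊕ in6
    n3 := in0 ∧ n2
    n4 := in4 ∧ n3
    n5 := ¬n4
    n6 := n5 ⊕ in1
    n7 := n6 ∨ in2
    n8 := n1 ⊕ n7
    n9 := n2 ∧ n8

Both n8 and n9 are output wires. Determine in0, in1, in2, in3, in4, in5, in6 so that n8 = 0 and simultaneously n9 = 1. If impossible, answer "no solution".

no solution exists

Across all 128 input combinations, none give both n8 = 0 and n9 = 1.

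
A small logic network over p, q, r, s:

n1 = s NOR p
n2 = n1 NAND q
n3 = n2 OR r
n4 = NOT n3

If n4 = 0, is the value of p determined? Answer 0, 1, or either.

Both values of p occur among assignments with n4 = 0:
  p=0: p=0, q=0, r=0, s=0
  p=1: p=1, q=0, r=0, s=0

either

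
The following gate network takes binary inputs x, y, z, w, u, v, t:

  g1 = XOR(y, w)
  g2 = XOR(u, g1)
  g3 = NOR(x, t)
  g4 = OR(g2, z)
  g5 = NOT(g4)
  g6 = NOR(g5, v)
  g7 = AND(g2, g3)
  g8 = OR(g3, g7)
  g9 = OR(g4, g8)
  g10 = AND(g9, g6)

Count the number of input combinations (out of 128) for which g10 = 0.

80

g10 = AND(g9, g6) must be 0, so at least one of g9, g6 is 0.
Enumerating the 128 input combinations, 80 give g10 = 0 and 48 give g10 = 1.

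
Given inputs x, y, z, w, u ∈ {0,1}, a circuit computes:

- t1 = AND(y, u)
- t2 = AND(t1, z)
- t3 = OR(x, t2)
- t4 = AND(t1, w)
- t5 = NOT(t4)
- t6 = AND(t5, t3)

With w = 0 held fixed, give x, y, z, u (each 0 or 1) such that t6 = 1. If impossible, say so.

t6 = AND(t5, t3) must be 1, so both t5 = 1 and t3 = 1.
t5 = NOT(t4) must be 1, so t4 = 0.
Check with w = 0 and x=1, y=0, z=0, u=1:
t1 = AND(y, u) = AND(0, 1) = 0
t2 = AND(t1, z) = AND(0, 0) = 0
t3 = OR(x, t2) = OR(1, 0) = 1
t4 = AND(t1, w) = AND(0, 0) = 0
t5 = NOT(t4) = NOT 0 = 1
t6 = AND(t5, t3) = AND(1, 1) = 1
So t6 = 1.

x=1 y=0 z=0 u=1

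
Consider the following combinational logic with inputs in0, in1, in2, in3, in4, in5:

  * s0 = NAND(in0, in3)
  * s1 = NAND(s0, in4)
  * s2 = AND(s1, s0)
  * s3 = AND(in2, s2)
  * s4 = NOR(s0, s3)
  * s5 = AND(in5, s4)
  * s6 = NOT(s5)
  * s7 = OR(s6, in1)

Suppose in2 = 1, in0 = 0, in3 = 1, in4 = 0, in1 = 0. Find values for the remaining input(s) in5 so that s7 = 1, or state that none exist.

in5=0

Check with in2 = 1, in0 = 0, in3 = 1, in4 = 0, in1 = 0 and in5=0:
s0 = NAND(in0, in3) = NAND(0, 1) = 1
s1 = NAND(s0, in4) = NAND(1, 0) = 1
s2 = AND(s1, s0) = AND(1, 1) = 1
s3 = AND(in2, s2) = AND(1, 1) = 1
s4 = NOR(s0, s3) = NOR(1, 1) = 0
s5 = AND(in5, s4) = AND(0, 0) = 0
s6 = NOT(s5) = NOT 0 = 1
s7 = OR(s6, in1) = OR(1, 0) = 1
So s7 = 1.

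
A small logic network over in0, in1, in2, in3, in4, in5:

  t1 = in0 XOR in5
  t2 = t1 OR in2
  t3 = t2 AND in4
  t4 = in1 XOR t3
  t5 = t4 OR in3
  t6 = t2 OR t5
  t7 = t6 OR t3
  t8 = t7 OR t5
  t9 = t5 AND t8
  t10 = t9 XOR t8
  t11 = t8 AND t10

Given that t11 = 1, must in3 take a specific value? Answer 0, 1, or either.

t11 = t8 AND t10 must be 1, so both t8 = 1 and t10 = 1.
t8 = t7 OR t5 must be 1, so at least one of t7, t5 is 1.
Every assignment with t11 = 1 has in3 = 0; there are 12 such assignment(s).

0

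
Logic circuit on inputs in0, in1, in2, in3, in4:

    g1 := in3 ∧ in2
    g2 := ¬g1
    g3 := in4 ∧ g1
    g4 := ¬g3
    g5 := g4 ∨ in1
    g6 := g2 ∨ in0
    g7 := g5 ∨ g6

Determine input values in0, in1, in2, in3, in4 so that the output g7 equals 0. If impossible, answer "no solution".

in0=0, in1=0, in2=1, in3=1, in4=1

Check with in0=0, in1=0, in2=1, in3=1, in4=1:
g1 = in3 ∧ in2 = 1 ∧ 1 = 1
g2 = ¬g1 = ¬1 = 0
g3 = in4 ∧ g1 = 1 ∧ 1 = 1
g4 = ¬g3 = ¬1 = 0
g5 = g4 ∨ in1 = 0 ∨ 0 = 0
g6 = g2 ∨ in0 = 0 ∨ 0 = 0
g7 = g5 ∨ g6 = 0 ∨ 0 = 0
So g7 = 0 as required.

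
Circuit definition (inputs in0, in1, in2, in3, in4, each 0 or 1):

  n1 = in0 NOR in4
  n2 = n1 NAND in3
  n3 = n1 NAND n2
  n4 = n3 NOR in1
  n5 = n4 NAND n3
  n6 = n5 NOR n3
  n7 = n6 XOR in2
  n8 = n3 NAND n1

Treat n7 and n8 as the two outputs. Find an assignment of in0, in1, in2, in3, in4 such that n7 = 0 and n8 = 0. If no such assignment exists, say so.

in0=0, in1=0, in2=0, in3=1, in4=0

Check with in0=0, in1=0, in2=0, in3=1, in4=0:
n1 = in0 NOR in4 = 0 NOR 0 = 1
n2 = n1 NAND in3 = 1 NAND 1 = 0
n3 = n1 NAND n2 = 1 NAND 0 = 1
n4 = n3 NOR in1 = 1 NOR 0 = 0
n5 = n4 NAND n3 = 0 NAND 1 = 1
n6 = n5 NOR n3 = 1 NOR 1 = 0
n7 = n6 XOR in2 = 0 XOR 0 = 0
n8 = n3 NAND n1 = 1 NAND 1 = 0
So n7 = 0 and n8 = 0.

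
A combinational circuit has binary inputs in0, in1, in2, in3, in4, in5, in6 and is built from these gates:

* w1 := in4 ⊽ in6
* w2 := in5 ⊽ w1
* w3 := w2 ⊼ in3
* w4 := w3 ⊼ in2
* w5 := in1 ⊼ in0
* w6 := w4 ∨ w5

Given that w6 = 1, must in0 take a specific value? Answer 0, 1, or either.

Both values of in0 occur among assignments with w6 = 1:
  in0=0: in0=0, in1=0, in2=0, in3=0, in4=0, in5=0, in6=0
  in0=1: in0=1, in1=0, in2=0, in3=0, in4=0, in5=0, in6=0

either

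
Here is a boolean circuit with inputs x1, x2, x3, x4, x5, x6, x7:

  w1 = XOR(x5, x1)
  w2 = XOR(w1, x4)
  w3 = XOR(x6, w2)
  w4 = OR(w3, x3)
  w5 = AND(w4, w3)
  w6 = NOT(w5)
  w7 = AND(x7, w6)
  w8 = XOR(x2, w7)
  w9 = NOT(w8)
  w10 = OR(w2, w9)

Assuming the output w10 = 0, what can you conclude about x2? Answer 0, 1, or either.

Both values of x2 occur among assignments with w10 = 0:
  x2=0: x1=0, x2=0, x3=0, x4=0, x5=0, x6=0, x7=1
  x2=1: x1=0, x2=1, x3=0, x4=0, x5=0, x6=0, x7=0

either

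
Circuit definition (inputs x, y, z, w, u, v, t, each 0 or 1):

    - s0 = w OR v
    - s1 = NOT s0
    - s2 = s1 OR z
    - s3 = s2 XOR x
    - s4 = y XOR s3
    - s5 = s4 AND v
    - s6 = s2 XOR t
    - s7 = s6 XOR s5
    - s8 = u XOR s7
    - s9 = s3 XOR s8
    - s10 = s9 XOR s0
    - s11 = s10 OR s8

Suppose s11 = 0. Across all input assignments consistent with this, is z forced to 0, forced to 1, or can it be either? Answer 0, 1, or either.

Both values of z occur among assignments with s11 = 0:
  z=0: x=1, y=0, z=0, w=0, u=0, v=0, t=1
  z=1: x=0, y=0, z=1, w=0, u=0, v=1, t=0

either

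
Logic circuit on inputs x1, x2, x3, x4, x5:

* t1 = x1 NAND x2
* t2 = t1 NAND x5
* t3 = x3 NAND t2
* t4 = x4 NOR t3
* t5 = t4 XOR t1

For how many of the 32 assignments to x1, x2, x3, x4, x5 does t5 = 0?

9

t5 = t4 XOR t1 must be 0, so t4 and t1 are equal.
Enumerating the 32 input combinations, 9 give t5 = 0 and 23 give t5 = 1.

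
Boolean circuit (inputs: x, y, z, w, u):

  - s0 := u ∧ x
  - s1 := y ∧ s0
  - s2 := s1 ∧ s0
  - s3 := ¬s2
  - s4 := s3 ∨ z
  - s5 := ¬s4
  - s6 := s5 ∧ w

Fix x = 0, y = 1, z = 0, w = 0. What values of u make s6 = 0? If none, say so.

u=0

Check with x = 0, y = 1, z = 0, w = 0 and u=0:
s0 = u ∧ x = 0 ∧ 0 = 0
s1 = y ∧ s0 = 1 ∧ 0 = 0
s2 = s1 ∧ s0 = 0 ∧ 0 = 0
s3 = ¬s2 = ¬0 = 1
s4 = s3 ∨ z = 1 ∨ 0 = 1
s5 = ¬s4 = ¬1 = 0
s6 = s5 ∧ w = 0 ∧ 0 = 0
So s6 = 0.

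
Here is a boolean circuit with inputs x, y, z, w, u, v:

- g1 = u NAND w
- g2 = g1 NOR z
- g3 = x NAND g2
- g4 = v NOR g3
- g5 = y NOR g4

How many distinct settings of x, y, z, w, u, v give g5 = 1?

g5 = y NOR g4 must be 1, so both y = 0 and g4 = 0.
g4 = v NOR g3 must be 0, so at least one of v, g3 is 1.
Enumerating the 64 input combinations, 31 give g5 = 1 and 33 give g5 = 0.

31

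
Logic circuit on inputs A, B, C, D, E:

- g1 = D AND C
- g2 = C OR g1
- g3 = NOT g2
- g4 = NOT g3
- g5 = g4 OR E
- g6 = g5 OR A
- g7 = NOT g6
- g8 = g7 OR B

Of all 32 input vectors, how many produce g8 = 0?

14

g8 = g7 OR B must be 0, so both g7 = 0 and B = 0.
g7 = NOT g6 must be 0, so g6 = 1.
Enumerating the 32 input combinations, 14 give g8 = 0 and 18 give g8 = 1.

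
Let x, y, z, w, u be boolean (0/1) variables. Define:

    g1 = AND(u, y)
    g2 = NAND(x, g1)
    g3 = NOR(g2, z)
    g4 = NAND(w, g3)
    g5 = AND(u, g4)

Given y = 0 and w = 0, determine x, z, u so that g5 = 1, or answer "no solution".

g5 = AND(u, g4) must be 1, so both u = 1 and g4 = 1.
g4 = NAND(w, g3) must be 1, so at least one of w, g3 is 0.
Check with y = 0 and w = 0 and x=0, z=1, u=1:
g1 = AND(u, y) = AND(1, 0) = 0
g2 = NAND(x, g1) = NAND(0, 0) = 1
g3 = NOR(g2, z) = NOR(1, 1) = 0
g4 = NAND(w, g3) = NAND(0, 0) = 1
g5 = AND(u, g4) = AND(1, 1) = 1
So g5 = 1.

x=0, z=1, u=1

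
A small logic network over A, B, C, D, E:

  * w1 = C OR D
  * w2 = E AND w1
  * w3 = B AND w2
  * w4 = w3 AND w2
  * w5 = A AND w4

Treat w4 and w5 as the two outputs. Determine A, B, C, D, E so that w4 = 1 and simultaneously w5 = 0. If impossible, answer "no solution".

Check with A=0, B=1, C=1, D=0, E=1:
w1 = C OR D = 1 OR 0 = 1
w2 = E AND w1 = 1 AND 1 = 1
w3 = B AND w2 = 1 AND 1 = 1
w4 = w3 AND w2 = 1 AND 1 = 1
w5 = A AND w4 = 0 AND 1 = 0
So w4 = 1 and w5 = 0.

A=0, B=1, C=1, D=0, E=1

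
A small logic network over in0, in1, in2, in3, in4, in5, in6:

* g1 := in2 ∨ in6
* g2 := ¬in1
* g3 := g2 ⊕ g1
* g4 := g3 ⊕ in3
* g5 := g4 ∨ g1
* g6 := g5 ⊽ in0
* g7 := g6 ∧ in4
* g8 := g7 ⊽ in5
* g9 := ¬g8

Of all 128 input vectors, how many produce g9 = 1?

66

g9 = ¬g8 must be 1, so g8 = 0.
Enumerating the 128 input combinations, 66 give g9 = 1 and 62 give g9 = 0.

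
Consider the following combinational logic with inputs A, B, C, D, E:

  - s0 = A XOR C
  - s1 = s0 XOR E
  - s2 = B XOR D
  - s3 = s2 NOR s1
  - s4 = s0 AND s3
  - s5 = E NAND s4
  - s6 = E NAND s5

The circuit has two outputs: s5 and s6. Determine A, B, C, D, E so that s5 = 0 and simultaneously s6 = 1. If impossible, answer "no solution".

A=0 B=1 C=1 D=1 E=1

Check with A=0 B=1 C=1 D=1 E=1:
s0 = A XOR C = 0 XOR 1 = 1
s1 = s0 XOR E = 1 XOR 1 = 0
s2 = B XOR D = 1 XOR 1 = 0
s3 = s2 NOR s1 = 0 NOR 0 = 1
s4 = s0 AND s3 = 1 AND 1 = 1
s5 = E NAND s4 = 1 NAND 1 = 0
s6 = E NAND s5 = 1 NAND 0 = 1
So s5 = 0 and s6 = 1.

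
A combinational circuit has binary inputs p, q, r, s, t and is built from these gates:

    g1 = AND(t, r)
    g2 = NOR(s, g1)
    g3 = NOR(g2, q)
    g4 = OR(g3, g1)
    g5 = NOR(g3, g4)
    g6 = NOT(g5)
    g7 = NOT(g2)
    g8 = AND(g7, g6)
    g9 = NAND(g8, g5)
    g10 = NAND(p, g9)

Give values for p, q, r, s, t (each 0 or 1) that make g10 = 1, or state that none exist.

g10 = NAND(p, g9) must be 1, so at least one of p, g9 is 0.
Check with p=0 q=1 r=0 s=0 t=0:
g1 = AND(t, r) = AND(0, 0) = 0
g2 = NOR(s, g1) = NOR(0, 0) = 1
g3 = NOR(g2, q) = NOR(1, 1) = 0
g4 = OR(g3, g1) = OR(0, 0) = 0
g5 = NOR(g3, g4) = NOR(0, 0) = 1
g6 = NOT(g5) = NOT 1 = 0
g7 = NOT(g2) = NOT 1 = 0
g8 = AND(g7, g6) = AND(0, 0) = 0
g9 = NAND(g8, g5) = NAND(0, 1) = 1
g10 = NAND(p, g9) = NAND(0, 1) = 1
So g10 = 1 as required.

p=0 q=1 r=0 s=0 t=0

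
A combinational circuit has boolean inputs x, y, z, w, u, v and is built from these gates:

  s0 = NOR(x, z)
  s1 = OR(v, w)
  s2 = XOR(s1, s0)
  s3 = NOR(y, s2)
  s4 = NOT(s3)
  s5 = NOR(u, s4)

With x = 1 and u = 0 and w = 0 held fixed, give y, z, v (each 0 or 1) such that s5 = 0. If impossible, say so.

y=1 z=0 v=1

Check with x = 1 and u = 0 and w = 0 and y=1, z=0, v=1:
s0 = NOR(x, z) = NOR(1, 0) = 0
s1 = OR(v, w) = OR(1, 0) = 1
s2 = XOR(s1, s0) = XOR(1, 0) = 1
s3 = NOR(y, s2) = NOR(1, 1) = 0
s4 = NOT(s3) = NOT 0 = 1
s5 = NOR(u, s4) = NOR(0, 1) = 0
So s5 = 0.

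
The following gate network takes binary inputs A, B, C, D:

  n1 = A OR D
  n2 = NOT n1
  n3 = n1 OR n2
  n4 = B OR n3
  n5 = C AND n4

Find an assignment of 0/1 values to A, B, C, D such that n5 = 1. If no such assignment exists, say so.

Check with A=1 B=0 C=1 D=1:
n1 = A OR D = 1 OR 1 = 1
n2 = NOT n1 = NOT 1 = 0
n3 = n1 OR n2 = 1 OR 0 = 1
n4 = B OR n3 = 0 OR 1 = 1
n5 = C AND n4 = 1 AND 1 = 1
So n5 = 1 as required.

A=1 B=0 C=1 D=1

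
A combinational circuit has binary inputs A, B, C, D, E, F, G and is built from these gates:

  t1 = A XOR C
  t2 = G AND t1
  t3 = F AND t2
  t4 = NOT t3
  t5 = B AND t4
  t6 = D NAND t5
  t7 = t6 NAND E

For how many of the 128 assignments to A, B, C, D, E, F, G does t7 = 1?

78

t7 = t6 NAND E must be 1, so at least one of t6, E is 0.
Enumerating the 128 input combinations, 78 give t7 = 1 and 50 give t7 = 0.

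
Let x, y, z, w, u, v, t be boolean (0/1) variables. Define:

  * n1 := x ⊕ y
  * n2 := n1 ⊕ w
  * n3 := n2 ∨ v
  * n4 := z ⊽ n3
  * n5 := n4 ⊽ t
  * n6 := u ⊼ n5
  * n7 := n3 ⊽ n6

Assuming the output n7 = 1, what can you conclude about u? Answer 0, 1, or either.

n7 = n3 ⊽ n6 must be 1, so both n3 = 0 and n6 = 0.
Every assignment with n7 = 1 has u = 1; there are 4 such assignment(s).
  x=0, y=0, z=1, w=0, u=1, v=0, t=0
  x=0, y=1, z=1, w=1, u=1, v=0, t=0
  x=1, y=0, z=1, w=1, u=1, v=0, t=0
  x=1, y=1, z=1, w=0, u=1, v=0, t=0

1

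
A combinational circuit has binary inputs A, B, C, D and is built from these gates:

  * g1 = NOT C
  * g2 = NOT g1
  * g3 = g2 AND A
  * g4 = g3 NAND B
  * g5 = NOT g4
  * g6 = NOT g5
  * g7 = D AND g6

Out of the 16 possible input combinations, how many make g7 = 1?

g7 = D AND g6 must be 1, so both D = 1 and g6 = 1.
g6 = NOT g5 must be 1, so g5 = 0.
g5 = NOT g4 must be 0, so g4 = 1.
Enumerating the 16 input combinations, 7 give g7 = 1 and 9 give g7 = 0.

7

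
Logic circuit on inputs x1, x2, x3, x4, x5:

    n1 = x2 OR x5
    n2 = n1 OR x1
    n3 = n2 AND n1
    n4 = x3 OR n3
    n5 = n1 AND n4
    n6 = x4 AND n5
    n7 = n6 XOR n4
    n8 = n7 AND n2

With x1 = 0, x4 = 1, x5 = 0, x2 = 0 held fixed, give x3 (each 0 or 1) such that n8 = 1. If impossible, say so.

no solution exists

With x1 = 0, x4 = 1, x5 = 0, x2 = 0 fixed, none of the 2 settings of x3 give n8 = 1.
For example, with x3=0:
n1 = x2 OR x5 = 0 OR 0 = 0
n2 = n1 OR x1 = 0 OR 0 = 0
n3 = n2 AND n1 = 0 AND 0 = 0
n4 = x3 OR n3 = 0 OR 0 = 0
n5 = n1 AND n4 = 0 AND 0 = 0
n6 = x4 AND n5 = 1 AND 0 = 0
n7 = n6 XOR n4 = 0 XOR 0 = 0
n8 = n7 AND n2 = 0 AND 0 = 0
giving n8 = 0 ≠ 1.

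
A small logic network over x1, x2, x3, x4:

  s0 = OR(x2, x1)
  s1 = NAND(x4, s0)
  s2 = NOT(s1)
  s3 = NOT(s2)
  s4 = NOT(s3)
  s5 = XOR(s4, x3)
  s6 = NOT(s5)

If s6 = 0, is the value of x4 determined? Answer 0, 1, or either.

Both values of x4 occur among assignments with s6 = 0:
  x4=0: x1=0, x2=0, x3=1, x4=0
  x4=1: x1=0, x2=0, x3=1, x4=1

either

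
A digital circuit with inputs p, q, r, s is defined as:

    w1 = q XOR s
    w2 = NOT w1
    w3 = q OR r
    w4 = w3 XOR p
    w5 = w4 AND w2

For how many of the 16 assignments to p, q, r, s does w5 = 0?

12

w5 = w4 AND w2 must be 0, so at least one of w4, w2 is 0.
Enumerating the 16 input combinations, 12 give w5 = 0 and 4 give w5 = 1.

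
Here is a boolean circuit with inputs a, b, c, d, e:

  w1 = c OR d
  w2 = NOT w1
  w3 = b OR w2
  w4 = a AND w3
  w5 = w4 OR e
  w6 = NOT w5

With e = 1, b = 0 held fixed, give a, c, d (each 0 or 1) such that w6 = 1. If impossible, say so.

With e = 1, b = 0 fixed, none of the 8 settings of a, c, d give w6 = 1.
For example, with a=0, c=1, d=0:
w1 = c OR d = 1 OR 0 = 1
w2 = NOT w1 = NOT 1 = 0
w3 = b OR w2 = 0 OR 0 = 0
w4 = a AND w3 = 0 AND 0 = 0
w5 = w4 OR e = 0 OR 1 = 1
w6 = NOT w5 = NOT 1 = 0
giving w6 = 0 ≠ 1.

no solution exists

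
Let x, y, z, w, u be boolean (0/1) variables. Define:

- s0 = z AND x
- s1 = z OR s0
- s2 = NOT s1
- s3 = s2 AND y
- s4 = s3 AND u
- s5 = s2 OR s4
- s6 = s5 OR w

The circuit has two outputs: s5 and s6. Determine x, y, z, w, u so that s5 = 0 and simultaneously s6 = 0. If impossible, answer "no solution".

x=0 y=0 z=1 w=0 u=0

Check with x=0 y=0 z=1 w=0 u=0:
s0 = z AND x = 1 AND 0 = 0
s1 = z OR s0 = 1 OR 0 = 1
s2 = NOT s1 = NOT 1 = 0
s3 = s2 AND y = 0 AND 0 = 0
s4 = s3 AND u = 0 AND 0 = 0
s5 = s2 OR s4 = 0 OR 0 = 0
s6 = s5 OR w = 0 OR 0 = 0
So s5 = 0 and s6 = 0.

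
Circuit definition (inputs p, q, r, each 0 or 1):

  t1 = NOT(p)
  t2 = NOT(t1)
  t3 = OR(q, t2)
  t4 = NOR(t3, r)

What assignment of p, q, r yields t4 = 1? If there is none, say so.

p=0, q=0, r=0

t4 = NOR(t3, r) must be 1, so both t3 = 0 and r = 0.
t3 = OR(q, t2) must be 0, so both q = 0 and t2 = 0.
Check with p=0, q=0, r=0:
t1 = NOT(p) = NOT 0 = 1
t2 = NOT(t1) = NOT 1 = 0
t3 = OR(q, t2) = OR(0, 0) = 0
t4 = NOR(t3, r) = NOR(0, 0) = 1
So t4 = 1 as required.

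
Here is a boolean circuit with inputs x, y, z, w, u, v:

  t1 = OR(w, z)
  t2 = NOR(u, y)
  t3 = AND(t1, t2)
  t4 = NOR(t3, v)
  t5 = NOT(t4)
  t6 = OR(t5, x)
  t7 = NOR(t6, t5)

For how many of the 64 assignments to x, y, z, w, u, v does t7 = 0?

51

t7 = NOR(t6, t5) must be 0, so at least one of t6, t5 is 1.
Enumerating the 64 input combinations, 51 give t7 = 0 and 13 give t7 = 1.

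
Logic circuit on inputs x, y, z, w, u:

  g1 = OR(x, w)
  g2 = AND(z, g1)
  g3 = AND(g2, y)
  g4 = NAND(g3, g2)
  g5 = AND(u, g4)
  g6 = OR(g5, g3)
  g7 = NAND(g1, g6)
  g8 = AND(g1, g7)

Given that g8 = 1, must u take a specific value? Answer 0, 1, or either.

0

g8 = AND(g1, g7) must be 1, so both g1 = 1 and g7 = 1.
g1 = OR(x, w) must be 1, so at least one of x, w is 1.
Every assignment with g8 = 1 has u = 0; there are 9 such assignment(s).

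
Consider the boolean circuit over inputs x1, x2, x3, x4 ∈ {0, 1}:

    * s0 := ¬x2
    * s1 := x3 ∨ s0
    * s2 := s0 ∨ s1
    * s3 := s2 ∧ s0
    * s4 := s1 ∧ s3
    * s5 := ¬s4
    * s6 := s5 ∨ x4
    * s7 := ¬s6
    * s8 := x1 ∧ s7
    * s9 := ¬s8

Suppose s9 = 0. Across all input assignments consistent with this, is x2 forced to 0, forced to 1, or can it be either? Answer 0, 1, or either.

0

s9 = ¬s8 must be 0, so s8 = 1.
s8 = x1 ∧ s7 must be 1, so both x1 = 1 and s7 = 1.
s7 = ¬s6 must be 1, so s6 = 0.
Every assignment with s9 = 0 has x2 = 0; there are 2 such assignment(s).
  x1=1, x2=0, x3=0, x4=0
  x1=1, x2=0, x3=1, x4=0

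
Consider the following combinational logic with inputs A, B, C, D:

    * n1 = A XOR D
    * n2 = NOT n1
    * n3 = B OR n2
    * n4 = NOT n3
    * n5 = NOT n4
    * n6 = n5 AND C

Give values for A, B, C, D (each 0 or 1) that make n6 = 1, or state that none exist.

A=0, B=1, C=1, D=1

Check with A=0, B=1, C=1, D=1:
n1 = A XOR D = 0 XOR 1 = 1
n2 = NOT n1 = NOT 1 = 0
n3 = B OR n2 = 1 OR 0 = 1
n4 = NOT n3 = NOT 1 = 0
n5 = NOT n4 = NOT 0 = 1
n6 = n5 AND C = 1 AND 1 = 1
So n6 = 1 as required.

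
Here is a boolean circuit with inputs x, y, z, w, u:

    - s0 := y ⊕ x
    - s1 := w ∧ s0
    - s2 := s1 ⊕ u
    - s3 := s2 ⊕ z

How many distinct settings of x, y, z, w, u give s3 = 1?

16

s3 = s2 ⊕ z must be 1, so s2 and z differ.
Enumerating the 32 input combinations, 16 give s3 = 1 and 16 give s3 = 0.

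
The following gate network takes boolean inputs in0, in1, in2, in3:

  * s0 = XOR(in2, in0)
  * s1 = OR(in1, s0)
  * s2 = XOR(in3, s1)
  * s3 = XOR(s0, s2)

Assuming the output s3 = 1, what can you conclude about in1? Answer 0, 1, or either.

either

Both values of in1 occur among assignments with s3 = 1:
  in1=0: in0=0, in1=0, in2=0, in3=1
  in1=1: in0=0, in1=1, in2=0, in3=0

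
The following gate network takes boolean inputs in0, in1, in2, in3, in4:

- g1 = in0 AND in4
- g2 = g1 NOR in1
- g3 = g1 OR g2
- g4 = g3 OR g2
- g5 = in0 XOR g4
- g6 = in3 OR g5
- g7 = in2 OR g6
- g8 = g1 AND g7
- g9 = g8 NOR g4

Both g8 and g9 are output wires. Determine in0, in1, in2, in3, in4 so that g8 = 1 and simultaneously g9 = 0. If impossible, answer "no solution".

in0=1 in1=1 in2=1 in3=0 in4=1

Check with in0=1 in1=1 in2=1 in3=0 in4=1:
g1 = in0 AND in4 = 1 AND 1 = 1
g2 = g1 NOR in1 = 1 NOR 1 = 0
g3 = g1 OR g2 = 1 OR 0 = 1
g4 = g3 OR g2 = 1 OR 0 = 1
g5 = in0 XOR g4 = 1 XOR 1 = 0
g6 = in3 OR g5 = 0 OR 0 = 0
g7 = in2 OR g6 = 1 OR 0 = 1
g8 = g1 AND g7 = 1 AND 1 = 1
g9 = g8 NOR g4 = 1 NOR 1 = 0
So g8 = 1 and g9 = 0.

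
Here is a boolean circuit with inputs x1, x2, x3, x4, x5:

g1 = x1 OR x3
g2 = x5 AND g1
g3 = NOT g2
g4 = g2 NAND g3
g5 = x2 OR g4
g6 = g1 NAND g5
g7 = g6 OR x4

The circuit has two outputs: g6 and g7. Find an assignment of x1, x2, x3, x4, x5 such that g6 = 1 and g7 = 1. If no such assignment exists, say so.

Check with x1=0 x2=0 x3=0 x4=0 x5=0:
g1 = x1 OR x3 = 0 OR 0 = 0
g2 = x5 AND g1 = 0 AND 0 = 0
g3 = NOT g2 = NOT 0 = 1
g4 = g2 NAND g3 = 0 NAND 1 = 1
g5 = x2 OR g4 = 0 OR 1 = 1
g6 = g1 NAND g5 = 0 NAND 1 = 1
g7 = g6 OR x4 = 1 OR 0 = 1
So g6 = 1 and g7 = 1.

x1=0 x2=0 x3=0 x4=0 x5=0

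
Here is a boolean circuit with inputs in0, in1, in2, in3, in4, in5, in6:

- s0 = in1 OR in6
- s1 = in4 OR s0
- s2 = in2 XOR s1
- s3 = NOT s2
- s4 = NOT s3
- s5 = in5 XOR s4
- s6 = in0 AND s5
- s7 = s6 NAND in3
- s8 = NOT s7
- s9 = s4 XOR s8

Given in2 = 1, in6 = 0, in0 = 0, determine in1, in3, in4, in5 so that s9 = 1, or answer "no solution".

Check with in2 = 1, in6 = 0, in0 = 0 and in1=0, in3=1, in4=0, in5=0:
s0 = in1 OR in6 = 0 OR 0 = 0
s1 = in4 OR s0 = 0 OR 0 = 0
s2 = in2 XOR s1 = 1 XOR 0 = 1
s3 = NOT s2 = NOT 1 = 0
s4 = NOT s3 = NOT 0 = 1
s5 = in5 XOR s4 = 0 XOR 1 = 1
s6 = in0 AND s5 = 0 AND 1 = 0
s7 = s6 NAND in3 = 0 NAND 1 = 1
s8 = NOT s7 = NOT 1 = 0
s9 = s4 XOR s8 = 1 XOR 0 = 1
So s9 = 1.

in1=0, in3=1, in4=0, in5=0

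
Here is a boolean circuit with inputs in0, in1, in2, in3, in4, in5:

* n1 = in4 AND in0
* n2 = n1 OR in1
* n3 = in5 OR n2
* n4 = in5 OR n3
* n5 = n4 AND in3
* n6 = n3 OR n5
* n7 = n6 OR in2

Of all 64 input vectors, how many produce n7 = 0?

6

n7 = n6 OR in2 must be 0, so both n6 = 0 and in2 = 0.
n6 = n3 OR n5 must be 0, so both n3 = 0 and n5 = 0.
Satisfying assignments:
  in0=0, in1=0, in2=0, in3=0, in4=0, in5=0
  in0=0, in1=0, in2=0, in3=0, in4=1, in5=0
  in0=0, in1=0, in2=0, in3=1, in4=0, in5=0
  in0=0, in1=0, in2=0, in3=1, in4=1, in5=0
  in0=1, in1=0, in2=0, in3=0, in4=0, in5=0
  in0=1, in1=0, in2=0, in3=1, in4=0, in5=0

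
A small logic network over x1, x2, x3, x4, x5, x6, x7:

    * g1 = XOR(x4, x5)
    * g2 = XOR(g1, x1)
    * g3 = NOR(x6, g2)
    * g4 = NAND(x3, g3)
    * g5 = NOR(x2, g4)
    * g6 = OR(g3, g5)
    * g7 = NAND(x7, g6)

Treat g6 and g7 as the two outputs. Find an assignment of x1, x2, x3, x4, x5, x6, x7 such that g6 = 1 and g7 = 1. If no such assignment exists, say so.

Check with x1=0, x2=0, x3=1, x4=1, x5=1, x6=0, x7=0:
g1 = XOR(x4, x5) = XOR(1, 1) = 0
g2 = XOR(g1, x1) = XOR(0, 0) = 0
g3 = NOR(x6, g2) = NOR(0, 0) = 1
g4 = NAND(x3, g3) = NAND(1, 1) = 0
g5 = NOR(x2, g4) = NOR(0, 0) = 1
g6 = OR(g3, g5) = OR(1, 1) = 1
g7 = NAND(x7, g6) = NAND(0, 1) = 1
So g6 = 1 and g7 = 1.

x1=0, x2=0, x3=1, x4=1, x5=1, x6=0, x7=0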